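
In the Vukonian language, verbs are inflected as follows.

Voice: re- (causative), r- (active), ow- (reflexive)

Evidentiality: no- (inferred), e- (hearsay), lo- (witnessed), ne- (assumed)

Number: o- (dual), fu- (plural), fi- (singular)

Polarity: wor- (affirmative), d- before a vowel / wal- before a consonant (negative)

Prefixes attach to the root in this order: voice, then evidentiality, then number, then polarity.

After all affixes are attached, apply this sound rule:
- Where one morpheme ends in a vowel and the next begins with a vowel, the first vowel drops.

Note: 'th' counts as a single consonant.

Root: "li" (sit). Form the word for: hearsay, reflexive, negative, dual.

dowli

Attach voice reflexive ow- → owli.
Attach evidentiality hearsay e- → eowli.
Attach number dual o- → oeowli.
Attach polarity negative d- (before vowel 'o') → doeowli.
Apply vowel deletion: doeowli → dowli.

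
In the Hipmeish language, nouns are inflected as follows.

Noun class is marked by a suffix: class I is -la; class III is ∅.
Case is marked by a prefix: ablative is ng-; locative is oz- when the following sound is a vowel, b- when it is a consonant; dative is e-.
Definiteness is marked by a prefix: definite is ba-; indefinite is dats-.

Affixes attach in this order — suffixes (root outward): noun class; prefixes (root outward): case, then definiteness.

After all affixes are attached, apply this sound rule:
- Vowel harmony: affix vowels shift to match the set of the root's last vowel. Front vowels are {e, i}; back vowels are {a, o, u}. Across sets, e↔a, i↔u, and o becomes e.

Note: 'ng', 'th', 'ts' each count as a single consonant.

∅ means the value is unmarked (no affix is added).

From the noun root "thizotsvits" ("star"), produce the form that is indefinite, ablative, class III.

Attach case ablative ng- → ngthizotsvits.
noun class = class III: zero marking, form stays ngthizotsvits.
Attach definiteness indefinite dats- → datsngthizotsvits.
Apply vowel harmony: datsngthizotsvits → detsngthizotsvits.

detsngthizotsvits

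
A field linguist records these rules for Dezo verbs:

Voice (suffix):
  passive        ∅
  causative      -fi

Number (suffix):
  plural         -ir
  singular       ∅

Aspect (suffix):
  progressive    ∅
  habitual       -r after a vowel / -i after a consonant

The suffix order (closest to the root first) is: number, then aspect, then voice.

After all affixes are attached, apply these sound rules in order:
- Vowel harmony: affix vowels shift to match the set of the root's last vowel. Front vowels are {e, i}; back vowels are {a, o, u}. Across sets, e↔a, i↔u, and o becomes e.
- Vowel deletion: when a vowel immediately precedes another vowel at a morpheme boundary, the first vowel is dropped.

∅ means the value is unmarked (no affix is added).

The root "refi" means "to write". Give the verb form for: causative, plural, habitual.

Attach number plural -ir → refiir.
Attach aspect habitual -i (after consonant 'r') → refiiri.
Attach voice causative -fi → refiirifi.
Vowel harmony: no change.
Apply vowel deletion: refiirifi → refirifi.

refirifi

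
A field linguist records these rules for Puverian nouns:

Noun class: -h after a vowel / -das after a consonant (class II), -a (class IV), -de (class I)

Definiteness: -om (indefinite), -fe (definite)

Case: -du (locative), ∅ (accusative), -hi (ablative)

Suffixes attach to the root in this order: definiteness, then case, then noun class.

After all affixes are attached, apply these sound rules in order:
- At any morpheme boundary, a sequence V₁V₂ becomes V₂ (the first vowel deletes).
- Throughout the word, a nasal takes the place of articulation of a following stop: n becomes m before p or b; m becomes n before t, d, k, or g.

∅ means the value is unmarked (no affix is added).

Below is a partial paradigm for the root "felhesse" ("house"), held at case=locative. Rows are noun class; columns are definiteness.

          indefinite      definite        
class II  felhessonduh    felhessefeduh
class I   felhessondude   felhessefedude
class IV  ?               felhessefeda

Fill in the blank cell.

Attach definiteness indefinite -om → felhesseom.
Attach case locative -du → felhesseomdu.
Attach noun class class IV -a → felhesseomdua.
Apply vowel deletion: felhesseomdua → felhessomda.
Apply nasal assimilation: felhessomda → felhessonda.

felhessonda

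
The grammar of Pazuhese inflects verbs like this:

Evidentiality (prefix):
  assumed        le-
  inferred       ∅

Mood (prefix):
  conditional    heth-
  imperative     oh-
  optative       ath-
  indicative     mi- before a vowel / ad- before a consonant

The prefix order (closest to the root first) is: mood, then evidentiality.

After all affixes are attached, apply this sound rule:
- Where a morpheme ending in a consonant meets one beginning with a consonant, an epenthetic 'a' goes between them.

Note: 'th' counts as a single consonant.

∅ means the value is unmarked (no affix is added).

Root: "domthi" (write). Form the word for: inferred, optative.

Attach mood optative ath- → athdomthi.
evidentiality = inferred: zero marking, form stays athdomthi.
Apply epenthesis: athdomthi → athadomthi.

athadomthi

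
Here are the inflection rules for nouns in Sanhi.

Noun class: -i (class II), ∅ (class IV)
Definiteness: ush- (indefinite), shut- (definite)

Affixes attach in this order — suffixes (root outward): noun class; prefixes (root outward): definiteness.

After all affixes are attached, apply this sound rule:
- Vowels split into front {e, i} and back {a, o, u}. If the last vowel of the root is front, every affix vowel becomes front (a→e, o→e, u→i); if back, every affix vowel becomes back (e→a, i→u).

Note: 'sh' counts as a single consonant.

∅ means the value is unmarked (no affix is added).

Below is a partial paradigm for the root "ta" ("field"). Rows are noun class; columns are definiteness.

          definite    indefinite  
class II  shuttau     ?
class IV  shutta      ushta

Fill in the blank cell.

Attach noun class class II -i → tai.
Attach definiteness indefinite ush- → ushtai.
Apply vowel harmony: ushtai → ushtau.

ushtau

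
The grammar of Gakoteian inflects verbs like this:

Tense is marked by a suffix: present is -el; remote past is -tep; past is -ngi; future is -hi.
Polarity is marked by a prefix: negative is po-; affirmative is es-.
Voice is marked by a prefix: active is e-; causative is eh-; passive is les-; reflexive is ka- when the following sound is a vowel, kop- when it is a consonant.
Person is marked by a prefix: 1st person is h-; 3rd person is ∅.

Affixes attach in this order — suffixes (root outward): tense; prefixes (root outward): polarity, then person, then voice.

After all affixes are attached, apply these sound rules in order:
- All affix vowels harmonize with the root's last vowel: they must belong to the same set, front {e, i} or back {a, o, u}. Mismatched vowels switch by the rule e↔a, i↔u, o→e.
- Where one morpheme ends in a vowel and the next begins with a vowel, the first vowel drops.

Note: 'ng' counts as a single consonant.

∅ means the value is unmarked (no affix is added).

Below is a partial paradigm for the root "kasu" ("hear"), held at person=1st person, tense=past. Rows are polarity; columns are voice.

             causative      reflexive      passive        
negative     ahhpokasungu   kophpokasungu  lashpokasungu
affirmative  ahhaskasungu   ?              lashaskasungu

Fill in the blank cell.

Attach polarity affirmative es- → eskasu.
Attach person 1st person h- → heskasu.
Attach voice reflexive kop- (before consonant 'h') → kopheskasu.
Attach tense past -ngi → kopheskasungi.
Apply vowel harmony: kopheskasungi → kophaskasungu.
Vowel deletion: no change.

kophaskasungu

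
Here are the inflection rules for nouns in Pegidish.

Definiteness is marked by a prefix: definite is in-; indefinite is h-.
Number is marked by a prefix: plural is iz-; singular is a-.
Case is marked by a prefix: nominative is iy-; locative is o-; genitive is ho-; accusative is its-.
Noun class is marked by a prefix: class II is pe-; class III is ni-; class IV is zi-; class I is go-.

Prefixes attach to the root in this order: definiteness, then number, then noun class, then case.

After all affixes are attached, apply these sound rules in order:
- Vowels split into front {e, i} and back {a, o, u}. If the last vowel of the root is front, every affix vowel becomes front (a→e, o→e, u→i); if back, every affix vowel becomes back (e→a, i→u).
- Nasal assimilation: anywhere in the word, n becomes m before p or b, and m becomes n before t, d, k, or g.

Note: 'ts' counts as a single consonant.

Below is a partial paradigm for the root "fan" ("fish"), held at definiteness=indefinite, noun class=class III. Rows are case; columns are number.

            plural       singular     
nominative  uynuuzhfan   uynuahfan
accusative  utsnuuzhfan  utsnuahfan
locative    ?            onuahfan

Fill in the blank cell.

onuuzhfan

Attach definiteness indefinite h- → hfan.
Attach number plural iz- → izhfan.
Attach noun class class III ni- → niizhfan.
Attach case locative o- → oniizhfan.
Apply vowel harmony: oniizhfan → onuuzhfan.
Nasal assimilation: no change.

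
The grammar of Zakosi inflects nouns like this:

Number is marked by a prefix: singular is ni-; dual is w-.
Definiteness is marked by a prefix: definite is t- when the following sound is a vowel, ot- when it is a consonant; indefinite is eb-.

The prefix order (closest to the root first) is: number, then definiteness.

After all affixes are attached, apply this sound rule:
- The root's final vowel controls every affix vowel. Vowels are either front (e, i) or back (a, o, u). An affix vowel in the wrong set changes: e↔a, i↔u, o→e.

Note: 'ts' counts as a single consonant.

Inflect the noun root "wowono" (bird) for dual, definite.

otwwowono

Attach number dual w- → wwowono.
Attach definiteness definite ot- (before consonant 'w') → otwwowono.
Vowel harmony: no change.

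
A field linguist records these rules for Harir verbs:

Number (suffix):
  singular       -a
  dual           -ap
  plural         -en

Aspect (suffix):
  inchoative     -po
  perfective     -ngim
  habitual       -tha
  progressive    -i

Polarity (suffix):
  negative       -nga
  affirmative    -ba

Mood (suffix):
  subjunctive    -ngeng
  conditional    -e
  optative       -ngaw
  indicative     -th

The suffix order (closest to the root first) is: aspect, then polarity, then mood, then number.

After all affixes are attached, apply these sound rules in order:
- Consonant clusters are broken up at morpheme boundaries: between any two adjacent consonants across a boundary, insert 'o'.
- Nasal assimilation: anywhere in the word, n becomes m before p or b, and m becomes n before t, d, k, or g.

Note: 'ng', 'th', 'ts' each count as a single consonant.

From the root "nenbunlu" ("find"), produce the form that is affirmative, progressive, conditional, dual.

Attach aspect progressive -i → nenbunlui.
Attach polarity affirmative -ba → nenbunluiba.
Attach mood conditional -e → nenbunluibae.
Attach number dual -ap → nenbunluibaeap.
Epenthesis: no change.
Apply nasal assimilation: nenbunluibaeap → nembunluibaeap.

nembunluibaeap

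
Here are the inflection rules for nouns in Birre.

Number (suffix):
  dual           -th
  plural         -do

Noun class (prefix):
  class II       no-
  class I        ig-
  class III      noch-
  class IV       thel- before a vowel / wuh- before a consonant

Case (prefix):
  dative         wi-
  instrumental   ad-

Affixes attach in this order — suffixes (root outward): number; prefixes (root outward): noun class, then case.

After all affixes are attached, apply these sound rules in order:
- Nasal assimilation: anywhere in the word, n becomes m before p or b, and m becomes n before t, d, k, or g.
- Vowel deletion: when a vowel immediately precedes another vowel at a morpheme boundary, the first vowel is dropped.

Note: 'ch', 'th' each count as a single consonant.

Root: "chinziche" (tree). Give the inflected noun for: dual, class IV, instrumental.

adwuhchinzicheth

Attach number dual -th → chinzicheth.
Attach noun class class IV wuh- (before consonant 'ch') → wuhchinzicheth.
Attach case instrumental ad- → adwuhchinzicheth.
Nasal assimilation: no change.
Vowel deletion: no change.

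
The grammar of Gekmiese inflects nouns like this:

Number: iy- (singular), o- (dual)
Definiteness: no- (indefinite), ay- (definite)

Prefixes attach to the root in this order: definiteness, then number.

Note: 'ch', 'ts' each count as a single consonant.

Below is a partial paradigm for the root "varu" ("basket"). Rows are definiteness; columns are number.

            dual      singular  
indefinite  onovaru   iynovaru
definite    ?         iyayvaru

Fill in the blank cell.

oayvaru

Attach definiteness definite ay- → ayvaru.
Attach number dual o- → oayvaru.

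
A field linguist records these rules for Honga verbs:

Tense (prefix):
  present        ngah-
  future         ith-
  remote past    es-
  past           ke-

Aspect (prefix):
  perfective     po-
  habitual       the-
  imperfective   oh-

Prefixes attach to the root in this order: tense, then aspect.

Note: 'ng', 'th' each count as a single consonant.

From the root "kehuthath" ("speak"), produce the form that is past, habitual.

Attach tense past ke- → kekehuthath.
Attach aspect habitual the- → thekekehuthath.

thekekehuthath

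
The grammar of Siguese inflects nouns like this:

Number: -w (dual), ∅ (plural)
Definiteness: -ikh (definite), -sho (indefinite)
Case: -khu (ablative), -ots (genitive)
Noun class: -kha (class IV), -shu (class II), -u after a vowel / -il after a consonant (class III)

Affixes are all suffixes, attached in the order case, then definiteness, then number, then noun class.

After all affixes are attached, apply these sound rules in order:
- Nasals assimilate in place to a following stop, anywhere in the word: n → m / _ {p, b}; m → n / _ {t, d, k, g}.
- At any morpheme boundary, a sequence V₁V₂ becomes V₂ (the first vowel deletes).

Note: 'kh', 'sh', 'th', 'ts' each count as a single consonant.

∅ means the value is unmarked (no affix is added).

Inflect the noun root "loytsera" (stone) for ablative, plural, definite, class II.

Attach case ablative -khu → loytserakhu.
Attach definiteness definite -ikh → loytserakhuikh.
number = plural: zero marking, form stays loytserakhuikh.
Attach noun class class II -shu → loytserakhuikhshu.
Nasal assimilation: no change.
Apply vowel deletion: loytserakhuikhshu → loytserakhikhshu.

loytserakhikhshu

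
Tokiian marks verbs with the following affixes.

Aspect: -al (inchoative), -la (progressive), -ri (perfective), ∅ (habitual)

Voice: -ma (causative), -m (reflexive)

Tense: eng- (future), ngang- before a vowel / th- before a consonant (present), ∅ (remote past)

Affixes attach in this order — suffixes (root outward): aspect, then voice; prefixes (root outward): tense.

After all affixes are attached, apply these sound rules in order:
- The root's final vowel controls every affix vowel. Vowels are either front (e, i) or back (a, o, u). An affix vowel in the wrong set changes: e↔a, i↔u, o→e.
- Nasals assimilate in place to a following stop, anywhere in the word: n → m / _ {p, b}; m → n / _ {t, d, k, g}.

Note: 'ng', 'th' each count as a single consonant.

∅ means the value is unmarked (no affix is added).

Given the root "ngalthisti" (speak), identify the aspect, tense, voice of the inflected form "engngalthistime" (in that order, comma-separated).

habitual, future, causative

Segment: eng-ngalthisti-ma.
aspect: ∅ → habitual.
tense: eng- → future.
voice: -ma → causative.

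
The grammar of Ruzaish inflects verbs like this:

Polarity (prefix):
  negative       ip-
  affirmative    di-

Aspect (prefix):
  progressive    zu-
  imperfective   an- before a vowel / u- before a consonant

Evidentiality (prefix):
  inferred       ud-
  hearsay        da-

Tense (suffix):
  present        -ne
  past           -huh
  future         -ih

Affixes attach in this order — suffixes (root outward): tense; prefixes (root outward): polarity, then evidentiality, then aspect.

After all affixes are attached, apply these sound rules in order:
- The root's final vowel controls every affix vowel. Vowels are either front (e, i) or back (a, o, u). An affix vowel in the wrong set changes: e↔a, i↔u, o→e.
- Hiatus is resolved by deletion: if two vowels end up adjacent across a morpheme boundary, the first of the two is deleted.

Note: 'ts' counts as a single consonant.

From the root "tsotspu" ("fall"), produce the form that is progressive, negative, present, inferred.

zuduptsotspuna

Attach tense present -ne → tsotspune.
Attach polarity negative ip- → iptsotspune.
Attach evidentiality inferred ud- → udiptsotspune.
Attach aspect progressive zu- → zuudiptsotspune.
Apply vowel harmony: zuudiptsotspune → zuuduptsotspuna.
Apply vowel deletion: zuuduptsotspuna → zuduptsotspuna.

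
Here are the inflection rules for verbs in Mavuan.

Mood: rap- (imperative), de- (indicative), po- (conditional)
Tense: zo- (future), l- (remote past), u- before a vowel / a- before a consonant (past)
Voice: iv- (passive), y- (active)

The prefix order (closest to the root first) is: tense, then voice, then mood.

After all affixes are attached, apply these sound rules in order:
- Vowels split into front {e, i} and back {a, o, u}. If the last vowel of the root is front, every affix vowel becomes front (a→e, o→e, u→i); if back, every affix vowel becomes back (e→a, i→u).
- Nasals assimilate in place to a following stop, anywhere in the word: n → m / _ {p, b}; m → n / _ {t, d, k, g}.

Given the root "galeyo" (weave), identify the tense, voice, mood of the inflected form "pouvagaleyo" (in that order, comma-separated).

Segment: po-iv-a-galeyo.
tense: u/a- → past.
voice: iv- → passive.
mood: po- → conditional.

past, passive, conditional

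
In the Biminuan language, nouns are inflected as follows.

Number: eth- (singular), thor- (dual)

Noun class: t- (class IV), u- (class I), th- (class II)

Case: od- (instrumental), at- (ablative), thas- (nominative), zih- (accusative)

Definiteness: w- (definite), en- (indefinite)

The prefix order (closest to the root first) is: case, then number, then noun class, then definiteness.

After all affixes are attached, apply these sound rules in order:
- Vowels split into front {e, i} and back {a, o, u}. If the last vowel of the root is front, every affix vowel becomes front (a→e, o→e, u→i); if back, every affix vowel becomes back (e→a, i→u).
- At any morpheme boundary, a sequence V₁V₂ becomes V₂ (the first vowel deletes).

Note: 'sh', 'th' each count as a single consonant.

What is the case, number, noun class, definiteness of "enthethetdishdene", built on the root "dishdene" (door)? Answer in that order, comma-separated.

Segment: en-th-eth-at-dishdene.
case: at- → ablative.
number: eth- → singular.
noun class: th- → class II.
definiteness: en- → indefinite.

ablative, singular, class II, indefinite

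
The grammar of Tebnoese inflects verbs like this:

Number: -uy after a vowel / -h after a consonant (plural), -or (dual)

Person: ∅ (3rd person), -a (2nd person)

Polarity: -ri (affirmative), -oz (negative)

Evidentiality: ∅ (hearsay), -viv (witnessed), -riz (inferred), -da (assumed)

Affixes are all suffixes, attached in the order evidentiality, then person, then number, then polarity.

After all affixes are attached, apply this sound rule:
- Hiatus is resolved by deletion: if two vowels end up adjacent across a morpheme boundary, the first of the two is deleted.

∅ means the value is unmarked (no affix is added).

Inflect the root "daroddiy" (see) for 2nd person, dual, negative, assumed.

Attach evidentiality assumed -da → daroddiyda.
Attach person 2nd person -a → daroddiydaa.
Attach number dual -or → daroddiydaaor.
Attach polarity negative -oz → daroddiydaaoroz.
Apply vowel deletion: daroddiydaaoroz → daroddiydoroz.

daroddiydoroz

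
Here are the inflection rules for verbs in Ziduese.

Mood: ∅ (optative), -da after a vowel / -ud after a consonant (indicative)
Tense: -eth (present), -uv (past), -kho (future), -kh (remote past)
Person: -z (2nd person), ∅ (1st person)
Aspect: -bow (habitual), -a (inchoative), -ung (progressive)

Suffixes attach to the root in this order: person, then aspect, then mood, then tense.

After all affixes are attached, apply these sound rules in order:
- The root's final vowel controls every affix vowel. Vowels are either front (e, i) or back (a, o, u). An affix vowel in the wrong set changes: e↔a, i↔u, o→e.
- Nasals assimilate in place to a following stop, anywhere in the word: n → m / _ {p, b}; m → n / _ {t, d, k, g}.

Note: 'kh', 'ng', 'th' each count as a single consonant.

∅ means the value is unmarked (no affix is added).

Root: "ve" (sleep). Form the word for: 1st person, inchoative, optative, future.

person = 1st person: zero marking, form stays ve.
Attach aspect inchoative -a → vea.
mood = optative: zero marking, form stays vea.
Attach tense future -kho → veakho.
Apply vowel harmony: veakho → veekhe.
Nasal assimilation: no change.

veekhe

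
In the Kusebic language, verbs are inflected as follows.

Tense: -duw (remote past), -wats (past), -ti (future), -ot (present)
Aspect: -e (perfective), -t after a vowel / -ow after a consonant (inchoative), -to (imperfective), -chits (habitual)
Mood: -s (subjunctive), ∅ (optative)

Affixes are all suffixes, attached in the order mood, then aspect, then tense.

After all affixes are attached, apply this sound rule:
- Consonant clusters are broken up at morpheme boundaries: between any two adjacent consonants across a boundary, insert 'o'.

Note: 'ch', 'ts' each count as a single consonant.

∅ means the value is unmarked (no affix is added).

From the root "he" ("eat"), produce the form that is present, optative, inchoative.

hetot

mood = optative: zero marking, form stays he.
Attach aspect inchoative -t (after vowel 'e') → het.
Attach tense present -ot → hetot.
Epenthesis: no change.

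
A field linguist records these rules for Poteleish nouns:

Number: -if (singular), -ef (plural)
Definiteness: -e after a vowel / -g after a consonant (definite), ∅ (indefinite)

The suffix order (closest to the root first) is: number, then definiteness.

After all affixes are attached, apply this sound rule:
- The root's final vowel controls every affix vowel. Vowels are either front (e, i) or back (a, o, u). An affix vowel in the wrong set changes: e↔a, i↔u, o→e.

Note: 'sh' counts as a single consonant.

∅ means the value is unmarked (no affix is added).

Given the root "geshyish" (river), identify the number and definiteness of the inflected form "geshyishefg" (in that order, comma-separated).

plural, definite

Segment: geshyish-ef-g.
number: -ef → plural.
definiteness: -e/g → definite.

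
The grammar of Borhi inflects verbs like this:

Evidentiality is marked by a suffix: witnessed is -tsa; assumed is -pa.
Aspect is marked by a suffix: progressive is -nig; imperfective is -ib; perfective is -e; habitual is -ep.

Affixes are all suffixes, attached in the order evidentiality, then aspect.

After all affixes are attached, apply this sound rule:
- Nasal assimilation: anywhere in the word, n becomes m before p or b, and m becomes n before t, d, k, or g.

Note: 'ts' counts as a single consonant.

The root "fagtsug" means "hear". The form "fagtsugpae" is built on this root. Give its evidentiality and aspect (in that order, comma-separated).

assumed, perfective

Segment: fagtsug-pa-e.
evidentiality: -pa → assumed.
aspect: -e → perfective.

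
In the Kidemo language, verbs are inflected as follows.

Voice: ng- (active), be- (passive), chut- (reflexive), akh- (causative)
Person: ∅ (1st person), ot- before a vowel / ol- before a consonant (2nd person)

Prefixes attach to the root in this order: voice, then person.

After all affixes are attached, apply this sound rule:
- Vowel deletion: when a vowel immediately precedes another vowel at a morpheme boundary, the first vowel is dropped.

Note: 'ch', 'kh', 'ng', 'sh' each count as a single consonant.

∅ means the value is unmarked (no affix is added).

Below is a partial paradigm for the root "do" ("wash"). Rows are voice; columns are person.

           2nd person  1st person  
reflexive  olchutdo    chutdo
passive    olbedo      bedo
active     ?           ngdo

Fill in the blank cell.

Attach voice active ng- → ngdo.
Attach person 2nd person ol- (before consonant 'ng') → olngdo.
Vowel deletion: no change.

olngdo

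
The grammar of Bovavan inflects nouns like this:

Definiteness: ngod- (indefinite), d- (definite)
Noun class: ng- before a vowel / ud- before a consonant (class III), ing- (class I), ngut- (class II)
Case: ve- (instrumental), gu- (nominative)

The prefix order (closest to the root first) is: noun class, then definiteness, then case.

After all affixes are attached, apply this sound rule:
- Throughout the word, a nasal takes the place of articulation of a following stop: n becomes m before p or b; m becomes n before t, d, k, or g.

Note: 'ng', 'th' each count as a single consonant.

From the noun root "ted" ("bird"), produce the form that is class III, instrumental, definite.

vedudted

Attach noun class class III ud- (before consonant 't') → udted.
Attach definiteness definite d- → dudted.
Attach case instrumental ve- → vedudted.
Nasal assimilation: no change.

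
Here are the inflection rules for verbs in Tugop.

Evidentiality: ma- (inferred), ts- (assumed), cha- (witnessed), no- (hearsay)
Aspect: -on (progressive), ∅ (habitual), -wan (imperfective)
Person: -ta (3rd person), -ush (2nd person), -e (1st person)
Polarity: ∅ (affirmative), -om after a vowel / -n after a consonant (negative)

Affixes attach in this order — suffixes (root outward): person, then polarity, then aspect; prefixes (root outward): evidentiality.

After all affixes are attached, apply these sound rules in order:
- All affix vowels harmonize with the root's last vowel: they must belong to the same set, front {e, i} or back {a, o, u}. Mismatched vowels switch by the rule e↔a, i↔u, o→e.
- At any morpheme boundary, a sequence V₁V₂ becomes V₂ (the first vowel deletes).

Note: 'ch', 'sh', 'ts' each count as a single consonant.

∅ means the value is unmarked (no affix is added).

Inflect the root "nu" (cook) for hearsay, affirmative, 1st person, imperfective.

Attach evidentiality hearsay no- → nonu.
Attach person 1st person -e → nonue.
polarity = affirmative: zero marking, form stays nonue.
Attach aspect imperfective -wan → nonuewan.
Apply vowel harmony: nonuewan → nonuawan.
Apply vowel deletion: nonuawan → nonawan.

nonawan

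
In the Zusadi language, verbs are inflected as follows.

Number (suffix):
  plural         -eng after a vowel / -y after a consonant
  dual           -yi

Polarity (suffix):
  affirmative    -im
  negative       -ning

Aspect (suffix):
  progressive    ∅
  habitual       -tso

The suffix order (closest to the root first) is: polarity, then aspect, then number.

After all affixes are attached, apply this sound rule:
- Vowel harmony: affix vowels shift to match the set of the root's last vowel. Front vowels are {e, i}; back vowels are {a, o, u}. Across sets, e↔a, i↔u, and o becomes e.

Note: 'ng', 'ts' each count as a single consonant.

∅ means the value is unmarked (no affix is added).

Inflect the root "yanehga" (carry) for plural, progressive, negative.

yanehganungy

Attach polarity negative -ning → yanehganing.
aspect = progressive: zero marking, form stays yanehganing.
Attach number plural -y (after consonant 'ng') → yanehganingy.
Apply vowel harmony: yanehganingy → yanehganungy.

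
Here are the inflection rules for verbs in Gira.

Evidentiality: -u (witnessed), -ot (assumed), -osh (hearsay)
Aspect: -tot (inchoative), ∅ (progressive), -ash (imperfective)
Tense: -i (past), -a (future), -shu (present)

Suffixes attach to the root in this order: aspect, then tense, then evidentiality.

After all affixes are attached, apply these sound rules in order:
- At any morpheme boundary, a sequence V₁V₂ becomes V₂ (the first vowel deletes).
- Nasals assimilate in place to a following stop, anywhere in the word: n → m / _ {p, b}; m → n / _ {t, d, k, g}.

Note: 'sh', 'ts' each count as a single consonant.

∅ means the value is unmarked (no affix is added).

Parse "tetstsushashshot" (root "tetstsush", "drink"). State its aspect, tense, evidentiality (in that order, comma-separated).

Segment: tetstsush-ash-shu-ot.
aspect: -ash → imperfective.
tense: -shu → present.
evidentiality: -ot → assumed.

imperfective, present, assumed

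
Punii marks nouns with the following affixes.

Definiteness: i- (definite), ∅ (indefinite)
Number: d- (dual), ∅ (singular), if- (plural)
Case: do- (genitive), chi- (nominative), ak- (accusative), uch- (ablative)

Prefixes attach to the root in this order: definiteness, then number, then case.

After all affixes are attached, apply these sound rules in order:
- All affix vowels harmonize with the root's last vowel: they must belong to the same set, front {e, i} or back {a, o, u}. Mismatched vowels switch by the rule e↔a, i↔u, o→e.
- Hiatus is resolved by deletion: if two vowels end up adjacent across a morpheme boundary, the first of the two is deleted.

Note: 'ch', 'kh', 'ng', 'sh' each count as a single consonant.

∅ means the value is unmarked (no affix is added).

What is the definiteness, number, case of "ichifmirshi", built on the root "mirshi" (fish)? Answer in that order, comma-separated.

indefinite, plural, ablative

Segment: uch-if-mirshi.
definiteness: ∅ → indefinite.
number: if- → plural.
case: uch- → ablative.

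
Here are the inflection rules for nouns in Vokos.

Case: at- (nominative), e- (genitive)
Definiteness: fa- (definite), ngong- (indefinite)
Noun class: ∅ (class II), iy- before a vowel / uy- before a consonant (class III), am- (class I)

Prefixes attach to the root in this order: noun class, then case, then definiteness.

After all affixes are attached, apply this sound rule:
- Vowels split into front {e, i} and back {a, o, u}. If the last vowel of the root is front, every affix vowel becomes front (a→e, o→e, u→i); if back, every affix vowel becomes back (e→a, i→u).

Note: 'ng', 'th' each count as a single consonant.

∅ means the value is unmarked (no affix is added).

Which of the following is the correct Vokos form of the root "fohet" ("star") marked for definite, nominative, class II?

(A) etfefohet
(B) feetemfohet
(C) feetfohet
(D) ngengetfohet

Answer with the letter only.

noun class = class II: zero marking, form stays fohet.
Attach case nominative at- → atfohet.
Attach definiteness definite fa- → faatfohet.
Apply vowel harmony: faatfohet → feetfohet.
So the correct form is feetfohet, option (C).
(B) feetemfohet is wrong: it uses class I instead of class II for noun class.
(D) ngengetfohet is wrong: it uses indefinite instead of definite for definiteness.
(A) etfefohet is wrong: it has the affixes in the wrong order.

C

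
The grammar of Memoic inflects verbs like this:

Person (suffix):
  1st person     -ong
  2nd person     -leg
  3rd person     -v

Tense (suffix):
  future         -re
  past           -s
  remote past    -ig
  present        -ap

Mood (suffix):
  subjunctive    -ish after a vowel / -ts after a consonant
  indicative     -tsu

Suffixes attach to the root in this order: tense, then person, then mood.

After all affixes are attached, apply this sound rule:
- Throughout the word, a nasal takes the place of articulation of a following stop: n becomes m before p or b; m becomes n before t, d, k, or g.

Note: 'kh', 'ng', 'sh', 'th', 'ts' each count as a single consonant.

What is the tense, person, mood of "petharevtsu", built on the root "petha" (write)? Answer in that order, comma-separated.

future, 3rd person, indicative

Segment: petha-re-v-tsu.
tense: -re → future.
person: -v → 3rd person.
mood: -tsu → indicative.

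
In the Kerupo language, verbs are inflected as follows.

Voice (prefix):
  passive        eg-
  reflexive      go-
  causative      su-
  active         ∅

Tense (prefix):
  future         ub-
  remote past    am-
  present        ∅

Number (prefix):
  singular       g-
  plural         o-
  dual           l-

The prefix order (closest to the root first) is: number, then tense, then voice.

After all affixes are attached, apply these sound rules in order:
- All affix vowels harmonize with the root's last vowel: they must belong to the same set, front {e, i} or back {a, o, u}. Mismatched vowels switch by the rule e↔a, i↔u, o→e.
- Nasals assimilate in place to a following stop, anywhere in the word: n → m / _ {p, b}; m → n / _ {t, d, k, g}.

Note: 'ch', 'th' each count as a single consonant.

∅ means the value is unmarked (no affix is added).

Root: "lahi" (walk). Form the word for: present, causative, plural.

Attach number plural o- → olahi.
tense = present: zero marking, form stays olahi.
Attach voice causative su- → suolahi.
Apply vowel harmony: suolahi → sielahi.
Nasal assimilation: no change.

sielahi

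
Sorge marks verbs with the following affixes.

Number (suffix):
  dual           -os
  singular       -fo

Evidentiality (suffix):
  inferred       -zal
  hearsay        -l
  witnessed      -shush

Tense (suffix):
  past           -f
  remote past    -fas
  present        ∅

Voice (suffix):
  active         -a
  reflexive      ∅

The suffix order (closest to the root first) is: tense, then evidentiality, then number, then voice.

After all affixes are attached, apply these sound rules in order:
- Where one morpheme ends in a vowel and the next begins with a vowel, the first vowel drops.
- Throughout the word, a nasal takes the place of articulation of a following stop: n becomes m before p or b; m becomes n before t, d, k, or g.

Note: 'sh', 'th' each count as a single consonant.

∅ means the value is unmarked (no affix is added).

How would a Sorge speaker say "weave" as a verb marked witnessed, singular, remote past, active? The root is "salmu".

salmufasshushfa

Attach tense remote past -fas → salmufas.
Attach evidentiality witnessed -shush → salmufasshush.
Attach number singular -fo → salmufasshushfo.
Attach voice active -a → salmufasshushfoa.
Apply vowel deletion: salmufasshushfoa → salmufasshushfa.
Nasal assimilation: no change.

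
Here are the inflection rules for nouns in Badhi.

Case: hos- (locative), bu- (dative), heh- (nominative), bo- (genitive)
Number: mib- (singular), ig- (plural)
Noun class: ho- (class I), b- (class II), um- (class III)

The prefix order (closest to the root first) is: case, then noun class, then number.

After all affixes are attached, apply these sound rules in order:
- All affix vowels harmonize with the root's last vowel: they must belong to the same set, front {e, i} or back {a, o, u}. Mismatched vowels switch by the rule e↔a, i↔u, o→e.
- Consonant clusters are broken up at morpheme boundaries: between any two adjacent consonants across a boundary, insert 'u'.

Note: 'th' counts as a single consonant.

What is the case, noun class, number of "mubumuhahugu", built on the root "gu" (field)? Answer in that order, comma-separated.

nominative, class III, singular

Segment: mib-um-heh-gu.
case: heh- → nominative.
noun class: um- → class III.
number: mib- → singular.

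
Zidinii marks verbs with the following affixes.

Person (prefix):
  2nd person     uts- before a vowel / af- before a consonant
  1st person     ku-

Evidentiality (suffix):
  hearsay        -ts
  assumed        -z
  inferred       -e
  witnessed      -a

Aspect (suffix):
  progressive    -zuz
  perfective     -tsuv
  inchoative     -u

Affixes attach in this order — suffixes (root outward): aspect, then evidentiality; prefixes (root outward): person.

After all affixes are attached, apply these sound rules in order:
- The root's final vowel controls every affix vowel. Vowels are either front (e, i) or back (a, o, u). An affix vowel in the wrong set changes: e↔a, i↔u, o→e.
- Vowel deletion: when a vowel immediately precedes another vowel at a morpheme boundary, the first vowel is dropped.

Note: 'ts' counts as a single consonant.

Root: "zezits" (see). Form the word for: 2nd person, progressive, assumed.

efzezitszizz

Attach aspect progressive -zuz → zezitszuz.
Attach evidentiality assumed -z → zezitszuzz.
Attach person 2nd person af- (before consonant 'z') → afzezitszuzz.
Apply vowel harmony: afzezitszuzz → efzezitszizz.
Vowel deletion: no change.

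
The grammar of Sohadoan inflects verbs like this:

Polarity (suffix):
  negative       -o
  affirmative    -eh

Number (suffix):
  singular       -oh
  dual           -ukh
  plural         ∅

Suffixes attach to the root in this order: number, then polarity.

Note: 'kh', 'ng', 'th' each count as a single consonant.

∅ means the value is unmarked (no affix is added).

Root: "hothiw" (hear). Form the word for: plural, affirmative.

number = plural: zero marking, form stays hothiw.
Attach polarity affirmative -eh → hothiweh.

hothiweh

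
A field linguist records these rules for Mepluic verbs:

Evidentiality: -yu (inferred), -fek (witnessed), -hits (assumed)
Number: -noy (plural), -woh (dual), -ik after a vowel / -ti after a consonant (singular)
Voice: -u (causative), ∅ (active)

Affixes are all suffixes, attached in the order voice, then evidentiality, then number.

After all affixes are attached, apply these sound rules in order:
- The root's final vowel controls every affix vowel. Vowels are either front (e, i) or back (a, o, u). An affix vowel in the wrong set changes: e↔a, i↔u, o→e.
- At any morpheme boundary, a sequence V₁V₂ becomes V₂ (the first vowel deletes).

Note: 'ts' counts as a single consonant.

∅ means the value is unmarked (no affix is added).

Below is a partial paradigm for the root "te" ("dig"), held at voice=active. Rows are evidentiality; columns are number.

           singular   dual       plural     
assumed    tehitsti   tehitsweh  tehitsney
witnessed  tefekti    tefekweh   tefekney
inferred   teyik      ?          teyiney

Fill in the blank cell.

voice = active: zero marking, form stays te.
Attach evidentiality inferred -yu → teyu.
Attach number dual -woh → teyuwoh.
Apply vowel harmony: teyuwoh → teyiweh.
Vowel deletion: no change.

teyiweh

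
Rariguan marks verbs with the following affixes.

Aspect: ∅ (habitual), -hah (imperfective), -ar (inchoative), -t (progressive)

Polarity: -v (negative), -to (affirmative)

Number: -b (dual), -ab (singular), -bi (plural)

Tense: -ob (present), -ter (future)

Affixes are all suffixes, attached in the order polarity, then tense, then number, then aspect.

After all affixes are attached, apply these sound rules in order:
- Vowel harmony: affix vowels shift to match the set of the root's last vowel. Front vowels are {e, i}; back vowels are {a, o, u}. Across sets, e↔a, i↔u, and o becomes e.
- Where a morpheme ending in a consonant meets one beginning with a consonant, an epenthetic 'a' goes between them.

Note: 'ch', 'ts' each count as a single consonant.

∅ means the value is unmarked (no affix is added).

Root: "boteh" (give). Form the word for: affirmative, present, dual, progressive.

botehateebabat

Attach polarity affirmative -to → botehto.
Attach tense present -ob → botehtoob.
Attach number dual -b → botehtoobb.
Attach aspect progressive -t → botehtoobbt.
Apply vowel harmony: botehtoobbt → botehteebbt.
Apply epenthesis: botehteebbt → botehateebabat.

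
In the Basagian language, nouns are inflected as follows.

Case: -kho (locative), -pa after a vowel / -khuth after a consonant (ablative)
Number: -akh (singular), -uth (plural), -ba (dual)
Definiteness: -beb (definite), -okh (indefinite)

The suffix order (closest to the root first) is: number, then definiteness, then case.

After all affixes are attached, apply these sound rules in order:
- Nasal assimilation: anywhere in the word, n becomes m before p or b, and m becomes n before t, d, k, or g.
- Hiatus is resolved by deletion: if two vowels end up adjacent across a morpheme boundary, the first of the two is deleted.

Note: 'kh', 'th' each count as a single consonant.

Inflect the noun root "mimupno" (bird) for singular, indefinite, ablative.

mimupnakhokhkhuth

Attach number singular -akh → mimupnoakh.
Attach definiteness indefinite -okh → mimupnoakhokh.
Attach case ablative -khuth (after consonant 'kh') → mimupnoakhokhkhuth.
Nasal assimilation: no change.
Apply vowel deletion: mimupnoakhokhkhuth → mimupnakhokhkhuth.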